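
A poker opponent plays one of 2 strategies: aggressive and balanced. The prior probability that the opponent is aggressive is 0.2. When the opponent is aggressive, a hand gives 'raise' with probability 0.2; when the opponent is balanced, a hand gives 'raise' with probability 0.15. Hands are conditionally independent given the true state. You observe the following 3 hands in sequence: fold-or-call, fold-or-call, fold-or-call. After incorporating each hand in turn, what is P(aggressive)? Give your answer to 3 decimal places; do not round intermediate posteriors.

0.172

After 'fold-or-call': P(aggressive) = 0.8·0.2000 / (0.8·0.2000 + 0.85·0.8000) ≈ 0.1905
After 'fold-or-call': P(aggressive) = 0.8·0.1905 / (0.8·0.1905 + 0.85·0.8095) ≈ 0.1813
After 'fold-or-call': P(aggressive) = 0.8·0.1813 / (0.8·0.1813 + 0.85·0.8187) ≈ 0.1725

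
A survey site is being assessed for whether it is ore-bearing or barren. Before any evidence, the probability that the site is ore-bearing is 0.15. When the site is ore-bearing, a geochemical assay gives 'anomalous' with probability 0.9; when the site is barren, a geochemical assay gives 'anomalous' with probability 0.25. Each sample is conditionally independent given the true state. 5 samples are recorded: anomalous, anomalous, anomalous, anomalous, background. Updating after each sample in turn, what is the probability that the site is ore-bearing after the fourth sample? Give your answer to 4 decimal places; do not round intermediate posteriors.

After 'anomalous': P(ore) = 0.9·0.1500 / (0.9·0.1500 + 0.25·0.8500) ≈ 0.3885
After 'anomalous': P(ore) = 0.9·0.3885 / (0.9·0.3885 + 0.25·0.6115) ≈ 0.6958
After 'anomalous': P(ore) = 0.9·0.6958 / (0.9·0.6958 + 0.25·0.3042) ≈ 0.8917
After 'anomalous': P(ore) = 0.9·0.8917 / (0.9·0.8917 + 0.25·0.1083) ≈ 0.9674

0.9674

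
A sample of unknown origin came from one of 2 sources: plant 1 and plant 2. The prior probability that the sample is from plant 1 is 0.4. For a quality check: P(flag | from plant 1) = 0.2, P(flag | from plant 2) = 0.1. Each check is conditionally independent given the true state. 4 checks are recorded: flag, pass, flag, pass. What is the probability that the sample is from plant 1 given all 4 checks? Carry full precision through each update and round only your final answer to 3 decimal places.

Apply Bayes' rule sequentially, carrying P(plant 1) forward.
After 'flag': P(plant 1) = 0.2·0.4000 / (0.2·0.4000 + 0.1·0.6000) ≈ 0.5714
After 'pass': P(plant 1) = 0.8·0.5714 / (0.8·0.5714 + 0.9·0.4286) ≈ 0.5424
After 'flag': P(plant 1) = 0.2·0.5424 / (0.2·0.5424 + 0.1·0.4576) ≈ 0.7033
After 'pass': P(plant 1) = 0.8·0.7033 / (0.8·0.7033 + 0.9·0.2967) ≈ 0.6781

0.678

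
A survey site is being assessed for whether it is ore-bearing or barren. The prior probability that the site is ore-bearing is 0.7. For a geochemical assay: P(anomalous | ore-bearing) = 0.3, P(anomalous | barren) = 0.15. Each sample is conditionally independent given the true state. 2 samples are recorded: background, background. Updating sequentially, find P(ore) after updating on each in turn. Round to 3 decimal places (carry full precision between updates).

Each posterior becomes the prior for the next update.
After 'background': P(ore) = 0.7·0.7000 / (0.7·0.7000 + 0.85·0.3000) ≈ 0.6577
After 'background': P(ore) = 0.7·0.6577 / (0.7·0.6577 + 0.85·0.3423) ≈ 0.6128

0.613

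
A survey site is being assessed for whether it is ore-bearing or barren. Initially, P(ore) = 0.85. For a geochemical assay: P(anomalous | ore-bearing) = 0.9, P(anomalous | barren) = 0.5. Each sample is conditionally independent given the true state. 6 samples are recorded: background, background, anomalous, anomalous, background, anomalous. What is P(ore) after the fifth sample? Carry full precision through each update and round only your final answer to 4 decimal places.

After 'background': P(ore) = 0.1·0.8500 / (0.1·0.8500 + 0.5·0.1500) ≈ 0.5312
After 'background': P(ore) = 0.1·0.5312 / (0.1·0.5312 + 0.5·0.4688) ≈ 0.1848
After 'anomalous': P(ore) = 0.9·0.1848 / (0.9·0.1848 + 0.5·0.8152) ≈ 0.2898
After 'anomalous': P(ore) = 0.9·0.2898 / (0.9·0.2898 + 0.5·0.7102) ≈ 0.4234
After 'background': P(ore) = 0.1·0.4234 / (0.1·0.4234 + 0.5·0.5766) ≈ 0.1281

0.1281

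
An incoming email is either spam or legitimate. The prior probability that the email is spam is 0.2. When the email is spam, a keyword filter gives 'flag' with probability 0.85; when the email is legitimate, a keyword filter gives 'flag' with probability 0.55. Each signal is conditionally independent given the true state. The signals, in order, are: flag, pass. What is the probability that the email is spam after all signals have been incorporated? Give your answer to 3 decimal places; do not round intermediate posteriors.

After 'flag': P(spam) = 0.85·0.2000 / (0.85·0.2000 + 0.55·0.8000) ≈ 0.2787
After 'pass': P(spam) = 0.15·0.2787 / (0.15·0.2787 + 0.45·0.7213) ≈ 0.1141

0.114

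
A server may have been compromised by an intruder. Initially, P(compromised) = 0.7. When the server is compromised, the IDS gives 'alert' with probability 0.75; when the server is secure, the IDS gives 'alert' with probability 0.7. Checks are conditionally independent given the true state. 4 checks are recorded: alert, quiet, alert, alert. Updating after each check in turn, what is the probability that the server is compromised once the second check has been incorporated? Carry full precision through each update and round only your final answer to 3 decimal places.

After 'alert': P(compromised) = 0.75·0.7000 / (0.75·0.7000 + 0.7·0.3000) ≈ 0.7143
After 'quiet': P(compromised) = 0.25·0.7143 / (0.25·0.7143 + 0.3·0.2857) ≈ 0.6757

0.676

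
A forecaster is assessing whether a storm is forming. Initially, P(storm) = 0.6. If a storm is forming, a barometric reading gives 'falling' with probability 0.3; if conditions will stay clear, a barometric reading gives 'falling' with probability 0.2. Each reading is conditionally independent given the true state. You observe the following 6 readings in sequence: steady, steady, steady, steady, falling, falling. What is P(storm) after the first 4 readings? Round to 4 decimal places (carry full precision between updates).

After 'steady': P(storm) = 0.7·0.6000 / (0.7·0.6000 + 0.8·0.4000) ≈ 0.5676
After 'steady': P(storm) = 0.7·0.5676 / (0.7·0.5676 + 0.8·0.4324) ≈ 0.5345
After 'steady': P(storm) = 0.7·0.5345 / (0.7·0.5345 + 0.8·0.4655) ≈ 0.5012
After 'steady': P(storm) = 0.7·0.5012 / (0.7·0.5012 + 0.8·0.4988) ≈ 0.4679

0.4679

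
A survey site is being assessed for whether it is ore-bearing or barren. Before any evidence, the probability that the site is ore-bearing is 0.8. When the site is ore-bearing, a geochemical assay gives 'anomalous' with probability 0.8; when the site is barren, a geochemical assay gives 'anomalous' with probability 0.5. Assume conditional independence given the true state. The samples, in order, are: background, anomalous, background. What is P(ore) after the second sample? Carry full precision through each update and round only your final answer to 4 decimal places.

0.7191

Apply Bayes' rule sequentially, carrying P(ore) forward.
After 'background': P(ore) = 0.2·0.8000 / (0.2·0.8000 + 0.5·0.2000) ≈ 0.6154
After 'anomalous': P(ore) = 0.8·0.6154 / (0.8·0.6154 + 0.5·0.3846) ≈ 0.7191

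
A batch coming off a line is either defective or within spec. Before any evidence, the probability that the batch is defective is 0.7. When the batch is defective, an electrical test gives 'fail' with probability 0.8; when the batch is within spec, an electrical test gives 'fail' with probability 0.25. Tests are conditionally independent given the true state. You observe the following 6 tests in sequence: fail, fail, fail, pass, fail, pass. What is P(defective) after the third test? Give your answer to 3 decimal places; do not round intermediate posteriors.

After 'fail': P(defective) = 0.8·0.7000 / (0.8·0.7000 + 0.25·0.3000) ≈ 0.8819
After 'fail': P(defective) = 0.8·0.8819 / (0.8·0.8819 + 0.25·0.1181) ≈ 0.9598
After 'fail': P(defective) = 0.8·0.9598 / (0.8·0.9598 + 0.25·0.0402) ≈ 0.9871

0.987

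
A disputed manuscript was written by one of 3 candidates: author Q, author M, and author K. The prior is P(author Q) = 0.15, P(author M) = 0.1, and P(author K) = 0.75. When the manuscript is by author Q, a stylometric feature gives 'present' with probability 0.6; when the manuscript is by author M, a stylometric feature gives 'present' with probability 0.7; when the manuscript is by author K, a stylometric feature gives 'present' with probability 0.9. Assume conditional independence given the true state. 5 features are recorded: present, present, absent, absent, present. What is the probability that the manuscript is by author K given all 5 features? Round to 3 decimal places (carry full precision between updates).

0.398

Apply Bayes' rule sequentially, carrying P(author K) forward.
After 'present': normaliser = 0.6·0.1500 + 0.7·0.1000 + 0.9·0.7500; P(author Q) ≈ 0.1078, P(author M) ≈ 0.0838, P(author K) ≈ 0.8084
After 'present': normaliser = 0.6·0.1078 + 0.7·0.0838 + 0.9·0.8084; P(author Q) ≈ 0.0760, P(author M) ≈ 0.0690, P(author K) ≈ 0.8550
After 'absent': normaliser = 0.4·0.0760 + 0.3·0.0690 + 0.1·0.8550; P(author Q) ≈ 0.2226, P(author M) ≈ 0.1515, P(author K) ≈ 0.6260
After 'absent': normaliser = 0.4·0.2226 + 0.3·0.1515 + 0.1·0.6260; P(author Q) ≈ 0.4518, P(author M) ≈ 0.2306, P(author K) ≈ 0.3176
After 'present': normaliser = 0.6·0.4518 + 0.7·0.2306 + 0.9·0.3176; P(author Q) ≈ 0.3773, P(author M) ≈ 0.2247, P(author K) ≈ 0.3980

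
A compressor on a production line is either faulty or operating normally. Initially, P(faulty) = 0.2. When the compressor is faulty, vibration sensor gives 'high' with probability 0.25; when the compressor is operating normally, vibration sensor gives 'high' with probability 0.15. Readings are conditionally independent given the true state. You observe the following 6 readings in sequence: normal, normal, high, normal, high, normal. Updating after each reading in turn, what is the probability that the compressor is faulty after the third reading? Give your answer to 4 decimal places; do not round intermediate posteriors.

After 'normal': P(faulty) = 0.75·0.2000 / (0.75·0.2000 + 0.85·0.8000) ≈ 0.1807
After 'normal': P(faulty) = 0.75·0.1807 / (0.75·0.1807 + 0.85·0.8193) ≈ 0.1629
After 'high': P(faulty) = 0.25·0.1629 / (0.25·0.1629 + 0.15·0.8371) ≈ 0.2449

0.2449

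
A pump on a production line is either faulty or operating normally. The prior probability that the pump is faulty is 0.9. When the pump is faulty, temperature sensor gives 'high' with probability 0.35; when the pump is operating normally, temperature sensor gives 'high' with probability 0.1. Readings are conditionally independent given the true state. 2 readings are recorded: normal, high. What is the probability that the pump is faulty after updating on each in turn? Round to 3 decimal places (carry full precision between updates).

Apply Bayes' rule sequentially, carrying P(faulty) forward.
After 'normal': P(faulty) = 0.65·0.9000 / (0.65·0.9000 + 0.9·0.1000) ≈ 0.8667
After 'high': P(faulty) = 0.35·0.8667 / (0.35·0.8667 + 0.1·0.1333) ≈ 0.9579

0.958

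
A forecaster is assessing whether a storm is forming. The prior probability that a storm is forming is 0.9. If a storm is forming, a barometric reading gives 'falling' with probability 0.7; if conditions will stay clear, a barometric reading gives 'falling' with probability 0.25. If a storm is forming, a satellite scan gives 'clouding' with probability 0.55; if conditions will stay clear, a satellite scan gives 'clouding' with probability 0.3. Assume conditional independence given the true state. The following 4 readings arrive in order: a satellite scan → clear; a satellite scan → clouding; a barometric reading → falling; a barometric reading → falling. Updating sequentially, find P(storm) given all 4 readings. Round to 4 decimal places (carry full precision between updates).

0.9881

Each posterior becomes the prior for the next update.
After a satellite scan='clear': P(storm) = 0.45·0.9000 / (0.45·0.9000 + 0.7·0.1000) ≈ 0.8526
After a satellite scan='clouding': P(storm) = 0.55·0.8526 / (0.55·0.8526 + 0.3·0.1474) ≈ 0.9138
After a barometric reading='falling': P(storm) = 0.7·0.9138 / (0.7·0.9138 + 0.25·0.0862) ≈ 0.9674
After a barometric reading='falling': P(storm) = 0.7·0.9674 / (0.7·0.9674 + 0.25·0.0326) ≈ 0.9881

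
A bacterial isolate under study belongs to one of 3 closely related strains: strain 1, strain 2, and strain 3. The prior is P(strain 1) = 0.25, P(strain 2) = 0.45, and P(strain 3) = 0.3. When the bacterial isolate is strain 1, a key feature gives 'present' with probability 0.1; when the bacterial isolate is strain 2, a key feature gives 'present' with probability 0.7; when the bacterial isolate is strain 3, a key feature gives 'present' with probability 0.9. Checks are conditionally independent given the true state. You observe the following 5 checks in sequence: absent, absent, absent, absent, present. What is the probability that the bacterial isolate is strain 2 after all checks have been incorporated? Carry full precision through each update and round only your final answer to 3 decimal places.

0.134

After 'absent': normaliser = 0.9·0.2500 + 0.3·0.4500 + 0.1·0.3000; P(strain 1) ≈ 0.5769, P(strain 2) ≈ 0.3462, P(strain 3) ≈ 0.0769
After 'absent': normaliser = 0.9·0.5769 + 0.3·0.3462 + 0.1·0.0769; P(strain 1) ≈ 0.8232, P(strain 2) ≈ 0.1646, P(strain 3) ≈ 0.0122
After 'absent': normaliser = 0.9·0.8232 + 0.3·0.1646 + 0.1·0.0122; P(strain 1) ≈ 0.9361, P(strain 2) ≈ 0.0624, P(strain 3) ≈ 0.0015
After 'absent': normaliser = 0.9·0.9361 + 0.3·0.0624 + 0.1·0.0015; P(strain 1) ≈ 0.9781, P(strain 2) ≈ 0.0217, P(strain 3) ≈ 0.0002
After 'present': normaliser = 0.1·0.9781 + 0.7·0.0217 + 0.9·0.0002; P(strain 1) ≈ 0.8642, P(strain 2) ≈ 0.1344, P(strain 3) ≈ 0.0014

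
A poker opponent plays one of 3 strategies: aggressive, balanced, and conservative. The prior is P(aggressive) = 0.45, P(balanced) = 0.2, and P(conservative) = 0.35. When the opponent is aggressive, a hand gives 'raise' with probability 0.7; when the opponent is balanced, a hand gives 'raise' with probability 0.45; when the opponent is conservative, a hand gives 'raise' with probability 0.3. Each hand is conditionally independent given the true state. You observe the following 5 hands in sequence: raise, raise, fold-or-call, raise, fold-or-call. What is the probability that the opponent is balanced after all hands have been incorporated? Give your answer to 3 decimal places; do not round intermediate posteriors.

0.229

After 'raise': normaliser = 0.7·0.4500 + 0.45·0.2000 + 0.3·0.3500; P(aggressive) ≈ 0.6176, P(balanced) ≈ 0.1765, P(conservative) ≈ 0.2059
After 'raise': normaliser = 0.7·0.6176 + 0.45·0.1765 + 0.3·0.2059; P(aggressive) ≈ 0.7538, P(balanced) ≈ 0.1385, P(conservative) ≈ 0.1077
After 'fold-or-call': normaliser = 0.3·0.7538 + 0.55·0.1385 + 0.7·0.1077; P(aggressive) ≈ 0.5988, P(balanced) ≈ 0.2016, P(conservative) ≈ 0.1996
After 'raise': normaliser = 0.7·0.5988 + 0.45·0.2016 + 0.3·0.1996; P(aggressive) ≈ 0.7357, P(balanced) ≈ 0.1592, P(conservative) ≈ 0.1051
After 'fold-or-call': normaliser = 0.3·0.7357 + 0.55·0.1592 + 0.7·0.1051; P(aggressive) ≈ 0.5780, P(balanced) ≈ 0.2294, P(conservative) ≈ 0.1927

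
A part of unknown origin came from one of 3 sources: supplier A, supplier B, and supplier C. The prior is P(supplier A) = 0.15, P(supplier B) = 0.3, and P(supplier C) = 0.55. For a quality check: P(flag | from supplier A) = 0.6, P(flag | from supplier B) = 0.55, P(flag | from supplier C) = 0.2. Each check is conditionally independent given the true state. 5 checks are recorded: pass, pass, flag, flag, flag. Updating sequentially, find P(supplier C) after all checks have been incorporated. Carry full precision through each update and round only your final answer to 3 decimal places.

0.156

Apply Bayes' rule sequentially, carrying P(supplier C) forward.
After 'pass': normaliser = 0.4·0.1500 + 0.45·0.3000 + 0.8·0.5500; P(supplier A) ≈ 0.0945, P(supplier B) ≈ 0.2126, P(supplier C) ≈ 0.6929
After 'pass': normaliser = 0.4·0.0945 + 0.45·0.2126 + 0.8·0.6929; P(supplier A) ≈ 0.0550, P(supplier B) ≈ 0.1391, P(supplier C) ≈ 0.8060
After 'flag': normaliser = 0.6·0.0550 + 0.55·0.1391 + 0.2·0.8060; P(supplier A) ≈ 0.1218, P(supplier B) ≈ 0.2826, P(supplier C) ≈ 0.5955
After 'flag': normaliser = 0.6·0.1218 + 0.55·0.2826 + 0.2·0.5955; P(supplier A) ≈ 0.2102, P(supplier B) ≈ 0.4472, P(supplier C) ≈ 0.3426
After 'flag': normaliser = 0.6·0.2102 + 0.55·0.4472 + 0.2·0.3426; P(supplier A) ≈ 0.2863, P(supplier B) ≈ 0.5582, P(supplier C) ≈ 0.1555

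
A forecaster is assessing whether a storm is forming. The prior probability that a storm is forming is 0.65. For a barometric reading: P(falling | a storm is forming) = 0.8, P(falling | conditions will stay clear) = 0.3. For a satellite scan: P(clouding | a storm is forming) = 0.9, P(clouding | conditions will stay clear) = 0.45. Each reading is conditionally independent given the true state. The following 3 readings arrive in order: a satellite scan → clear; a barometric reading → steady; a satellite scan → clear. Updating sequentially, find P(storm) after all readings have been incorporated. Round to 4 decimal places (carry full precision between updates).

0.0172

Apply Bayes' rule sequentially, carrying P(storm) forward.
After a satellite scan='clear': P(storm) = 0.1·0.6500 / (0.1·0.6500 + 0.55·0.3500) ≈ 0.2524
After a barometric reading='steady': P(storm) = 0.2·0.2524 / (0.2·0.2524 + 0.7·0.7476) ≈ 0.0880
After a satellite scan='clear': P(storm) = 0.1·0.0880 / (0.1·0.0880 + 0.55·0.9120) ≈ 0.0172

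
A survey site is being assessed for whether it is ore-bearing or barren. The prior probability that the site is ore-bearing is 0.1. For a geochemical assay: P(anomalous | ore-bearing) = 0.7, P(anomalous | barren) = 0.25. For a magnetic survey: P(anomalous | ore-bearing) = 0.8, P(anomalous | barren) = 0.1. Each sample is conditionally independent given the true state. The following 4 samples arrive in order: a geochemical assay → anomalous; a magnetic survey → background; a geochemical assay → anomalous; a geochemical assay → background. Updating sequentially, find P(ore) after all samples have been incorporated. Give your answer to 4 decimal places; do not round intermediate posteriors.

0.0719

After a geochemical assay='anomalous': P(ore) = 0.7·0.1000 / (0.7·0.1000 + 0.25·0.9000) ≈ 0.2373
After a magnetic survey='background': P(ore) = 0.2·0.2373 / (0.2·0.2373 + 0.9·0.7627) ≈ 0.0647
After a geochemical assay='anomalous': P(ore) = 0.7·0.0647 / (0.7·0.0647 + 0.25·0.9353) ≈ 0.1622
After a geochemical assay='background': P(ore) = 0.3·0.1622 / (0.3·0.1622 + 0.75·0.8378) ≈ 0.0719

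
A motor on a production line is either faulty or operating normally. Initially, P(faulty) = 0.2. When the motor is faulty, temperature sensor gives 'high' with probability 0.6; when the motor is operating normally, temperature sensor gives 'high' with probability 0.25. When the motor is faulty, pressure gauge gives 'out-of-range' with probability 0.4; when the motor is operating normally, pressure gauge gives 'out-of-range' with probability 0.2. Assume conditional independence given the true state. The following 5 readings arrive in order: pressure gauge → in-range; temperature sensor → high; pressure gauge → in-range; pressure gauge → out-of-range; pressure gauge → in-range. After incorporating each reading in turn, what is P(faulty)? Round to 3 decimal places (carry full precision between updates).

After pressure gauge='in-range': P(faulty) = 0.6·0.2000 / (0.6·0.2000 + 0.8·0.8000) ≈ 0.1579
After temperature sensor='high': P(faulty) = 0.6·0.1579 / (0.6·0.1579 + 0.25·0.8421) ≈ 0.3103
After pressure gauge='in-range': P(faulty) = 0.6·0.3103 / (0.6·0.3103 + 0.8·0.6897) ≈ 0.2523
After pressure gauge='out-of-range': P(faulty) = 0.4·0.2523 / (0.4·0.2523 + 0.2·0.7477) ≈ 0.4030
After pressure gauge='in-range': P(faulty) = 0.6·0.4030 / (0.6·0.4030 + 0.8·0.5970) ≈ 0.3361

0.336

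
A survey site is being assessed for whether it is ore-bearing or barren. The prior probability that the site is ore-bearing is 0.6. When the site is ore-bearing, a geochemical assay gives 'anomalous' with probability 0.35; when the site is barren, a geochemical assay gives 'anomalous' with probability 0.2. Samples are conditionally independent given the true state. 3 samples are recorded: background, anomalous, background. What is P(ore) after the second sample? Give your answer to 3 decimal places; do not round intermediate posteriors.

0.681

Each posterior becomes the prior for the next update.
After 'background': P(ore) = 0.65·0.6000 / (0.65·0.6000 + 0.8·0.4000) ≈ 0.5493
After 'anomalous': P(ore) = 0.35·0.5493 / (0.35·0.5493 + 0.2·0.4507) ≈ 0.6808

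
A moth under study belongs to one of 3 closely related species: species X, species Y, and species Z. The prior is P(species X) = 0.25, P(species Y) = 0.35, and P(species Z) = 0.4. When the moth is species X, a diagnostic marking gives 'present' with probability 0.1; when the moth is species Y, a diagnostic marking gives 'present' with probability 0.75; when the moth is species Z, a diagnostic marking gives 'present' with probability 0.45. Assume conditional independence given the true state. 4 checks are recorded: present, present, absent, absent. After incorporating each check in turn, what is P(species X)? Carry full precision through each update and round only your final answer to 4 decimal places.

0.0521

After 'present': normaliser = 0.1·0.2500 + 0.75·0.3500 + 0.45·0.4000; P(species X) ≈ 0.0535, P(species Y) ≈ 0.5615, P(species Z) ≈ 0.3850
After 'present': normaliser = 0.1·0.0535 + 0.75·0.5615 + 0.45·0.3850; P(species X) ≈ 0.0089, P(species Y) ≈ 0.7022, P(species Z) ≈ 0.2889
After 'absent': normaliser = 0.9·0.0089 + 0.25·0.7022 + 0.55·0.2889; P(species X) ≈ 0.0234, P(species Y) ≈ 0.5126, P(species Z) ≈ 0.4640
After 'absent': normaliser = 0.9·0.0234 + 0.25·0.5126 + 0.55·0.4640; P(species X) ≈ 0.0521, P(species Y) ≈ 0.3169, P(species Z) ≈ 0.6310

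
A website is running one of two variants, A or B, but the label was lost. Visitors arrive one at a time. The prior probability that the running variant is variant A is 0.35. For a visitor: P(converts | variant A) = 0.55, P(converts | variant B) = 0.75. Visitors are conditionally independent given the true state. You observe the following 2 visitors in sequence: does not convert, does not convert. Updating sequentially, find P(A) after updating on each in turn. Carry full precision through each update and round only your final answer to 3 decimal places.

0.636

After 'does not convert': P(A) = 0.45·0.3500 / (0.45·0.3500 + 0.25·0.6500) ≈ 0.4922
After 'does not convert': P(A) = 0.45·0.4922 / (0.45·0.4922 + 0.25·0.5078) ≈ 0.6357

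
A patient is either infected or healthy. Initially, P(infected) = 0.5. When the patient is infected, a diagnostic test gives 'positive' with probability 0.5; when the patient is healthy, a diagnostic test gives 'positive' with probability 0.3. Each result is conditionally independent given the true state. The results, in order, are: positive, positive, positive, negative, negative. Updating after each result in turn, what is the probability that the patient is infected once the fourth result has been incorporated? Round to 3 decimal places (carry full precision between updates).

After 'positive': P(infected) = 0.5·0.5000 / (0.5·0.5000 + 0.3·0.5000) ≈ 0.6250
After 'positive': P(infected) = 0.5·0.6250 / (0.5·0.6250 + 0.3·0.3750) ≈ 0.7353
After 'positive': P(infected) = 0.5·0.7353 / (0.5·0.7353 + 0.3·0.2647) ≈ 0.8224
After 'negative': P(infected) = 0.5·0.8224 / (0.5·0.8224 + 0.7·0.1776) ≈ 0.7678

0.768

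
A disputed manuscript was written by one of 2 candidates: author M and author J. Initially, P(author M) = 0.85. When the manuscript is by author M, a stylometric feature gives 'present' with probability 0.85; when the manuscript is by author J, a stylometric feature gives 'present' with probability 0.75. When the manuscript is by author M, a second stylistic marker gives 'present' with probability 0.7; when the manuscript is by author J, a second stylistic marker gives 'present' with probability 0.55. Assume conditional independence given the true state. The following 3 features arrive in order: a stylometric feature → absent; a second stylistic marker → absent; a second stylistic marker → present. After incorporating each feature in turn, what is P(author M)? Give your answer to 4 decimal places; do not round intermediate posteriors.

0.7426

Apply Bayes' rule sequentially, carrying P(author M) forward.
After a stylometric feature='absent': P(author M) = 0.15·0.8500 / (0.15·0.8500 + 0.25·0.1500) ≈ 0.7727
After a second stylistic marker='absent': P(author M) = 0.3·0.7727 / (0.3·0.7727 + 0.45·0.2273) ≈ 0.6939
After a second stylistic marker='present': P(author M) = 0.7·0.6939 / (0.7·0.6939 + 0.55·0.3061) ≈ 0.7426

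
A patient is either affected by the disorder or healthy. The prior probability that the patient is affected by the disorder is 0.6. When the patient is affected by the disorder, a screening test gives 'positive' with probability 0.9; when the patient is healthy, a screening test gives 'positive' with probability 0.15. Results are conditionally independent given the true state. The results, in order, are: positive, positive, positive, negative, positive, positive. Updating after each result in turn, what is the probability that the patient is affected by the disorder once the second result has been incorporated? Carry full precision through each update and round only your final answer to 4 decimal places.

Apply Bayes' rule sequentially, carrying P(affected) forward.
After 'positive': P(affected) = 0.9·0.6000 / (0.9·0.6000 + 0.15·0.4000) ≈ 0.9000
After 'positive': P(affected) = 0.9·0.9000 / (0.9·0.9000 + 0.15·0.1000) ≈ 0.9818

0.9818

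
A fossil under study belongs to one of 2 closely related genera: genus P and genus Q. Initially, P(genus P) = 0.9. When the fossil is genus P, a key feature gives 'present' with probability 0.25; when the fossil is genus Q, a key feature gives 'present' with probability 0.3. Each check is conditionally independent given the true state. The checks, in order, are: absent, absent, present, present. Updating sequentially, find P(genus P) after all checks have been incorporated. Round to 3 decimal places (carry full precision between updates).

Each posterior becomes the prior for the next update.
After 'absent': P(genus P) = 0.75·0.9000 / (0.75·0.9000 + 0.7·0.1000) ≈ 0.9060
After 'absent': P(genus P) = 0.75·0.9060 / (0.75·0.9060 + 0.7·0.0940) ≈ 0.9118
After 'present': P(genus P) = 0.25·0.9118 / (0.25·0.9118 + 0.3·0.0882) ≈ 0.8959
After 'present': P(genus P) = 0.25·0.8959 / (0.25·0.8959 + 0.3·0.1041) ≈ 0.8777

0.878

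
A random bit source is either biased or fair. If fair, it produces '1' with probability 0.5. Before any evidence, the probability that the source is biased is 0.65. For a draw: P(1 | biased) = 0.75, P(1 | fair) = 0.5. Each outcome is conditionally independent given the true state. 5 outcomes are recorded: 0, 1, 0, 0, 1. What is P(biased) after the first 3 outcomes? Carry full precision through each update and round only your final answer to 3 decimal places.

Each posterior becomes the prior for the next update.
After '0': P(biased) = 0.25·0.6500 / (0.25·0.6500 + 0.5·0.3500) ≈ 0.4815
After '1': P(biased) = 0.75·0.4815 / (0.75·0.4815 + 0.5·0.5185) ≈ 0.5821
After '0': P(biased) = 0.25·0.5821 / (0.25·0.5821 + 0.5·0.4179) ≈ 0.4105

0.411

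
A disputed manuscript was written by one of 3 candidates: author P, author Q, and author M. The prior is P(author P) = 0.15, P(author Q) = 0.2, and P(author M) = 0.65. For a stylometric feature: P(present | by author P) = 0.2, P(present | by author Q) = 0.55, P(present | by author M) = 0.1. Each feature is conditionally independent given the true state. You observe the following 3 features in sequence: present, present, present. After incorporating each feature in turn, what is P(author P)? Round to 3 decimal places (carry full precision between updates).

0.034

After 'present': normaliser = 0.2·0.1500 + 0.55·0.2000 + 0.1·0.6500; P(author P) ≈ 0.1463, P(author Q) ≈ 0.5366, P(author M) ≈ 0.3171
After 'present': normaliser = 0.2·0.1463 + 0.55·0.5366 + 0.1·0.3171; P(author P) ≈ 0.0822, P(author Q) ≈ 0.8288, P(author M) ≈ 0.0890
After 'present': normaliser = 0.2·0.0822 + 0.55·0.8288 + 0.1·0.0890; P(author P) ≈ 0.0342, P(author Q) ≈ 0.9473, P(author M) ≈ 0.0185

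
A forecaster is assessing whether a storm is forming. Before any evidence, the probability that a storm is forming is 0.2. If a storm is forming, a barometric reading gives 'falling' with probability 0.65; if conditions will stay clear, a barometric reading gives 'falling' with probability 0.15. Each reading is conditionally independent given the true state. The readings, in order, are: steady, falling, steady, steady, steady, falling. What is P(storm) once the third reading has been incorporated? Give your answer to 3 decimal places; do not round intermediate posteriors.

After 'steady': P(storm) = 0.35·0.2000 / (0.35·0.2000 + 0.85·0.8000) ≈ 0.0933
After 'falling': P(storm) = 0.65·0.0933 / (0.65·0.0933 + 0.15·0.9067) ≈ 0.3085
After 'steady': P(storm) = 0.35·0.3085 / (0.35·0.3085 + 0.85·0.6915) ≈ 0.1552

0.155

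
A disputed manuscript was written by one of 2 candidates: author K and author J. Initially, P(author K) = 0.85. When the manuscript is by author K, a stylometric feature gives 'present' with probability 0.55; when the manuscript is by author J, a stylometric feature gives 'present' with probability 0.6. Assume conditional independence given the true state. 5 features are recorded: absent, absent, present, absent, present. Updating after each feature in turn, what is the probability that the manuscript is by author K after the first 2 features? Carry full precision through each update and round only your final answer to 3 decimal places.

0.878

Each posterior becomes the prior for the next update.
After 'absent': P(author K) = 0.45·0.8500 / (0.45·0.8500 + 0.4·0.1500) ≈ 0.8644
After 'absent': P(author K) = 0.45·0.8644 / (0.45·0.8644 + 0.4·0.1356) ≈ 0.8776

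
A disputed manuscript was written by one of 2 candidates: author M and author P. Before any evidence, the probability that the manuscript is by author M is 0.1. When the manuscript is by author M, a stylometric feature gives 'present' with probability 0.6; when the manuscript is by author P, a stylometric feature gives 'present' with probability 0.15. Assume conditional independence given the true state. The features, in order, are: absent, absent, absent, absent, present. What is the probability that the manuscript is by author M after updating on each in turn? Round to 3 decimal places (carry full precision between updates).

After 'absent': P(author M) = 0.4·0.1000 / (0.4·0.1000 + 0.85·0.9000) ≈ 0.0497
After 'absent': P(author M) = 0.4·0.0497 / (0.4·0.0497 + 0.85·0.9503) ≈ 0.0240
After 'absent': P(author M) = 0.4·0.0240 / (0.4·0.0240 + 0.85·0.9760) ≈ 0.0114
After 'absent': P(author M) = 0.4·0.0114 / (0.4·0.0114 + 0.85·0.9886) ≈ 0.0054
After 'present': P(author M) = 0.6·0.0054 / (0.6·0.0054 + 0.15·0.9946) ≈ 0.0213

0.021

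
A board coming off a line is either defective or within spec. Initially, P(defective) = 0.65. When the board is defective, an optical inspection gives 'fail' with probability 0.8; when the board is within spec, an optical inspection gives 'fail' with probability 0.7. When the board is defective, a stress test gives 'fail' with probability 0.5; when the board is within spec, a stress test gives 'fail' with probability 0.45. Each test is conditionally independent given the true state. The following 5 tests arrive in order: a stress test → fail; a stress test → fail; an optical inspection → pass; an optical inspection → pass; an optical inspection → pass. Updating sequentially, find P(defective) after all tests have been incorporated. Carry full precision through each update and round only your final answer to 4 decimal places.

0.4045

Apply Bayes' rule sequentially, carrying P(defective) forward.
After a stress test='fail': P(defective) = 0.5·0.6500 / (0.5·0.6500 + 0.45·0.3500) ≈ 0.6736
After a stress test='fail': P(defective) = 0.5·0.6736 / (0.5·0.6736 + 0.45·0.3264) ≈ 0.6963
After an optical inspection='pass': P(defective) = 0.2·0.6963 / (0.2·0.6963 + 0.3·0.3037) ≈ 0.6045
After an optical inspection='pass': P(defective) = 0.2·0.6045 / (0.2·0.6045 + 0.3·0.3955) ≈ 0.5047
After an optical inspection='pass': P(defective) = 0.2·0.5047 / (0.2·0.5047 + 0.3·0.4953) ≈ 0.4045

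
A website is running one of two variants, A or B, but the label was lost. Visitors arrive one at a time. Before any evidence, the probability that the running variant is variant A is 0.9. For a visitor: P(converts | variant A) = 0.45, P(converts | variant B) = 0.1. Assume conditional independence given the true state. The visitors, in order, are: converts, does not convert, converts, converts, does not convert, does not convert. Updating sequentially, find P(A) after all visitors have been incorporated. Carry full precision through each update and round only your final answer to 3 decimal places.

0.995

After 'converts': P(A) = 0.45·0.9000 / (0.45·0.9000 + 0.1·0.1000) ≈ 0.9759
After 'does not convert': P(A) = 0.55·0.9759 / (0.55·0.9759 + 0.9·0.0241) ≈ 0.9612
After 'converts': P(A) = 0.45·0.9612 / (0.45·0.9612 + 0.1·0.0388) ≈ 0.9911
After 'converts': P(A) = 0.45·0.9911 / (0.45·0.9911 + 0.1·0.0089) ≈ 0.9980
After 'does not convert': P(A) = 0.55·0.9980 / (0.55·0.9980 + 0.9·0.0020) ≈ 0.9967
After 'does not convert': P(A) = 0.55·0.9967 / (0.55·0.9967 + 0.9·0.0033) ≈ 0.9947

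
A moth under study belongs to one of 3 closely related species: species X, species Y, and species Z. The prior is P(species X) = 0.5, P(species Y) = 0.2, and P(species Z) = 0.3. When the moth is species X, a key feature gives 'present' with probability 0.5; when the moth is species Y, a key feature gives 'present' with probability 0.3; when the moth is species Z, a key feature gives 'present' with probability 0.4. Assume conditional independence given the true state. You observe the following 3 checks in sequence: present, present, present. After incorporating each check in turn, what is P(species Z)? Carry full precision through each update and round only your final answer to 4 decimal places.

0.2204

After 'present': normaliser = 0.5·0.5000 + 0.3·0.2000 + 0.4·0.3000; P(species X) ≈ 0.5814, P(species Y) ≈ 0.1395, P(species Z) ≈ 0.2791
After 'present': normaliser = 0.5·0.5814 + 0.3·0.1395 + 0.4·0.2791; P(species X) ≈ 0.6545, P(species Y) ≈ 0.0942, P(species Z) ≈ 0.2513
After 'present': normaliser = 0.5·0.6545 + 0.3·0.0942 + 0.4·0.2513; P(species X) ≈ 0.7176, P(species Y) ≈ 0.0620, P(species Z) ≈ 0.2204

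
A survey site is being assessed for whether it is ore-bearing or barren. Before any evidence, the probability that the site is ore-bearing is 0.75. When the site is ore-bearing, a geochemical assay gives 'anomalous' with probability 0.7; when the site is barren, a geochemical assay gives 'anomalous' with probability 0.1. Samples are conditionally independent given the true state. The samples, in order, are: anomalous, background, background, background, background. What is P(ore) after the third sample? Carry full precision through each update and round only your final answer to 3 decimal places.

0.700

Apply Bayes' rule sequentially, carrying P(ore) forward.
After 'anomalous': P(ore) = 0.7·0.7500 / (0.7·0.7500 + 0.1·0.2500) ≈ 0.9545
After 'background': P(ore) = 0.3·0.9545 / (0.3·0.9545 + 0.9·0.0455) ≈ 0.8750
After 'background': P(ore) = 0.3·0.8750 / (0.3·0.8750 + 0.9·0.1250) ≈ 0.7000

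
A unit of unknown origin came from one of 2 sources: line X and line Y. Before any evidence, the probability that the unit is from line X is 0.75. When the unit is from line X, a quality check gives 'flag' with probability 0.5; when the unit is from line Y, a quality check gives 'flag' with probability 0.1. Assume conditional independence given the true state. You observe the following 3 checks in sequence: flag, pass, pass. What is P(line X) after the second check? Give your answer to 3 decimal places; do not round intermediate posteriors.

After 'flag': P(line X) = 0.5·0.7500 / (0.5·0.7500 + 0.1·0.2500) ≈ 0.9375
After 'pass': P(line X) = 0.5·0.9375 / (0.5·0.9375 + 0.9·0.0625) ≈ 0.8929

0.893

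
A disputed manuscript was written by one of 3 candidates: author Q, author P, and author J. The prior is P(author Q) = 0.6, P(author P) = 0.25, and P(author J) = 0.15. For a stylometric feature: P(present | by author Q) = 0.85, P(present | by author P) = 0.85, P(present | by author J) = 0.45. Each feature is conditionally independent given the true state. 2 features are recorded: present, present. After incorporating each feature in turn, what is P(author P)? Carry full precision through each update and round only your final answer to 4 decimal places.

0.2803

Apply Bayes' rule sequentially, carrying P(author P) forward.
After 'present': normaliser = 0.85·0.6000 + 0.85·0.2500 + 0.45·0.1500; P(author Q) ≈ 0.6456, P(author P) ≈ 0.2690, P(author J) ≈ 0.0854
After 'present': normaliser = 0.85·0.6456 + 0.85·0.2690 + 0.45·0.0854; P(author Q) ≈ 0.6726, P(author P) ≈ 0.2803, P(author J) ≈ 0.0471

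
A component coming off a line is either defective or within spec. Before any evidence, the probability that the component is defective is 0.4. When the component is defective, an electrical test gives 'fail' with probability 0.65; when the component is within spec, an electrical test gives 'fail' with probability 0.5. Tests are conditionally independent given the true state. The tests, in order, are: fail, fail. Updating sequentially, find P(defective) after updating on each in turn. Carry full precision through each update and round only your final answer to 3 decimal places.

Each posterior becomes the prior for the next update.
After 'fail': P(defective) = 0.65·0.4000 / (0.65·0.4000 + 0.5·0.6000) ≈ 0.4643
After 'fail': P(defective) = 0.65·0.4643 / (0.65·0.4643 + 0.5·0.5357) ≈ 0.5298

0.530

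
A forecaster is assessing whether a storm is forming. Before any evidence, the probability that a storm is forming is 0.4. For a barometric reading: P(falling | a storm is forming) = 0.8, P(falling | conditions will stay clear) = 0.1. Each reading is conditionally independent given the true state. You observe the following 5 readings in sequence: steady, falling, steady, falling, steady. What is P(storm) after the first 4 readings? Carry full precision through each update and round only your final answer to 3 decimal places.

0.678

After 'steady': P(storm) = 0.2·0.4000 / (0.2·0.4000 + 0.9·0.6000) ≈ 0.1290
After 'falling': P(storm) = 0.8·0.1290 / (0.8·0.1290 + 0.1·0.8710) ≈ 0.5424
After 'steady': P(storm) = 0.2·0.5424 / (0.2·0.5424 + 0.9·0.4576) ≈ 0.2085
After 'falling': P(storm) = 0.8·0.2085 / (0.8·0.2085 + 0.1·0.7915) ≈ 0.6781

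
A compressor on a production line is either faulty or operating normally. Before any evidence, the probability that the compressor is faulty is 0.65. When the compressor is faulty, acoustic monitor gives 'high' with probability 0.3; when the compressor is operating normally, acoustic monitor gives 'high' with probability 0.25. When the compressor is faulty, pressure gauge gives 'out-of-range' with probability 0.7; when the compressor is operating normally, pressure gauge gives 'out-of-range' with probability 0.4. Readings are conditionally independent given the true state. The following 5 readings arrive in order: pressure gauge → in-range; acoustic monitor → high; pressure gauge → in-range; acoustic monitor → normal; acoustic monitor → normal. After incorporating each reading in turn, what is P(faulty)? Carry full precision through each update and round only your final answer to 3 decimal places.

After pressure gauge='in-range': P(faulty) = 0.3·0.6500 / (0.3·0.6500 + 0.6·0.3500) ≈ 0.4815
After acoustic monitor='high': P(faulty) = 0.3·0.4815 / (0.3·0.4815 + 0.25·0.5185) ≈ 0.5270
After pressure gauge='in-range': P(faulty) = 0.3·0.5270 / (0.3·0.5270 + 0.6·0.4730) ≈ 0.3578
After acoustic monitor='normal': P(faulty) = 0.7·0.3578 / (0.7·0.3578 + 0.75·0.6422) ≈ 0.3421
After acoustic monitor='normal': P(faulty) = 0.7·0.3421 / (0.7·0.3421 + 0.75·0.6579) ≈ 0.3268

0.327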